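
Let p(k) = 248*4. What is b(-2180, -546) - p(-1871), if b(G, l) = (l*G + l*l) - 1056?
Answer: 1486348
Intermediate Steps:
p(k) = 992
b(G, l) = -1056 + l**2 + G*l (b(G, l) = (G*l + l**2) - 1056 = (l**2 + G*l) - 1056 = -1056 + l**2 + G*l)
b(-2180, -546) - p(-1871) = (-1056 + (-546)**2 - 2180*(-546)) - 1*992 = (-1056 + 298116 + 1190280) - 992 = 1487340 - 992 = 1486348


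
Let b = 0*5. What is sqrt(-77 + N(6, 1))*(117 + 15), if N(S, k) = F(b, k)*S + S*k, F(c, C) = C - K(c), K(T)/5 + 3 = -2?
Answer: 132*sqrt(85) ≈ 1217.0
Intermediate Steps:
K(T) = -25 (K(T) = -15 + 5*(-2) = -15 - 10 = -25)
b = 0
F(c, C) = 25 + C (F(c, C) = C - 1*(-25) = C + 25 = 25 + C)
N(S, k) = S*k + S*(25 + k) (N(S, k) = (25 + k)*S + S*k = S*(25 + k) + S*k = S*k + S*(25 + k))
sqrt(-77 + N(6, 1))*(117 + 15) = sqrt(-77 + 6*(25 + 2*1))*(117 + 15) = sqrt(-77 + 6*(25 + 2))*132 = sqrt(-77 + 6*27)*132 = sqrt(-77 + 162)*132 = sqrt(85)*132 = 132*sqrt(85)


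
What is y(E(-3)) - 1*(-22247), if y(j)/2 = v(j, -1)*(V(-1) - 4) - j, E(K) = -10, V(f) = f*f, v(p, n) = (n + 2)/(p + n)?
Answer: 244943/11 ≈ 22268.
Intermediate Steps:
v(p, n) = (2 + n)/(n + p)
V(f) = f**2
y(j) = -6/(-1 + j) - 2*j (y(j) = 2*(((2 - 1)/(-1 + j))*((-1)**2 - 4) - j) = 2*((1/(-1 + j))*(1 - 4) - j) = 2*(-3/(-1 + j) - j) = 2*(-j - 3/(-1 + j)) = -6/(-1 + j) - 2*j)
y(E(-3)) - 1*(-22247) = 2*(-3 - 1*(-10)*(-1 - 10))/(-1 - 10) - 1*(-22247) = 2*(-3 - 1*(-10)*(-11))/(-11) + 22247 = 2*(-1/11)*(-3 - 110) + 22247 = 2*(-1/11)*(-113) + 22247 = 226/11 + 22247 = 244943/11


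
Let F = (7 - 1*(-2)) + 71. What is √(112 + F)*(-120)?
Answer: -960*√3 ≈ -1662.8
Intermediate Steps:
F = 80 (F = (7 + 2) + 71 = 9 + 71 = 80)
√(112 + F)*(-120) = √(112 + 80)*(-120) = √192*(-120) = (8*√3)*(-120) = -960*√3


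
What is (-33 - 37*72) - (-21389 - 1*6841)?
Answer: 25533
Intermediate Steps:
(-33 - 37*72) - (-21389 - 1*6841) = (-33 - 2664) - (-21389 - 6841) = -2697 - 1*(-28230) = -2697 + 28230 = 25533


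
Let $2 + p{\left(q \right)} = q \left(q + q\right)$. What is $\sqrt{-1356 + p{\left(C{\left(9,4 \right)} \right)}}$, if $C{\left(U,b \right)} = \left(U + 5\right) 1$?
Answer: $i \sqrt{966} \approx 31.081 i$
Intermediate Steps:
$C{\left(U,b \right)} = 5 + U$ ($C{\left(U,b \right)} = \left(5 + U\right) 1 = 5 + U$)
$p{\left(q \right)} = -2 + 2 q^{2}$ ($p{\left(q \right)} = -2 + q \left(q + q\right) = -2 + q 2 q = -2 + 2 q^{2}$)
$\sqrt{-1356 + p{\left(C{\left(9,4 \right)} \right)}} = \sqrt{-1356 - \left(2 - 2 \left(5 + 9\right)^{2}\right)} = \sqrt{-1356 - \left(2 - 2 \cdot 14^{2}\right)} = \sqrt{-1356 + \left(-2 + 2 \cdot 196\right)} = \sqrt{-1356 + \left(-2 + 392\right)} = \sqrt{-1356 + 390} = \sqrt{-966} = i \sqrt{966}$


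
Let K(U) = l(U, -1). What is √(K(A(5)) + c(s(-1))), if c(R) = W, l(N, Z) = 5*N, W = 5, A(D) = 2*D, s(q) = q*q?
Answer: √55 ≈ 7.4162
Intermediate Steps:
s(q) = q²
c(R) = 5
K(U) = 5*U
√(K(A(5)) + c(s(-1))) = √(5*(2*5) + 5) = √(5*10 + 5) = √(50 + 5) = √55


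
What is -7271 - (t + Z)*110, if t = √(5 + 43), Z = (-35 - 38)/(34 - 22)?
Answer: -39611/6 - 440*√3 ≈ -7363.9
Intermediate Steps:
Z = -73/12 ≈ -6.0833
t = 4*√3 (t = √48 = 4*√3 ≈ 6.9282)
-7271 - (t + Z)*110 = -7271 - (4*√3 - 73/12)*110 = -7271 - (-73/12 + 4*√3)*110 = -7271 - (-4015/6 + 440*√3) = -7271 + (4015/6 - 440*√3) = -39611/6 - 440*√3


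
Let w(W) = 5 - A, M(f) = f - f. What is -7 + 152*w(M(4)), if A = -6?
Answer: 1665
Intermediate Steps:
M(f) = 0
w(W) = 11 (w(W) = 5 - 1*(-6) = 5 + 6 = 11)
-7 + 152*w(M(4)) = -7 + 152*11 = -7 + 1672 = 1665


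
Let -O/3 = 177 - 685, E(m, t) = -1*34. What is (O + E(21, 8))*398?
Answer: 593020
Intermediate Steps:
E(m, t) = -34
O = 1524 (O = -3*(177 - 685) = -3*(-508) = 1524)
(O + E(21, 8))*398 = (1524 - 34)*398 = 1490*398 = 593020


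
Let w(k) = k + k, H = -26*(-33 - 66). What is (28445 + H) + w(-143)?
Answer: 30733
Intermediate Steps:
H = 2574 (H = -26*(-99) = 2574)
w(k) = 2*k
(28445 + H) + w(-143) = (28445 + 2574) + 2*(-143) = 31019 - 286 = 30733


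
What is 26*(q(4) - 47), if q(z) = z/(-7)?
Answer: -8658/7 ≈ -1236.9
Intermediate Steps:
q(z) = -z/7 (q(z) = z*(-⅐) = -z/7)
26*(q(4) - 47) = 26*(-⅐*4 - 47) = 26*(-4/7 - 47) = 26*(-333/7) = -8658/7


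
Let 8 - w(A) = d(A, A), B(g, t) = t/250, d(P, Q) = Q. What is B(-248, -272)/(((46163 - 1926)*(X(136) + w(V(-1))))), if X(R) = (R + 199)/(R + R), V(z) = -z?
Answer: -36992/12380830375 ≈ -2.9878e-6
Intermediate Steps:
B(g, t) = t/250 (B(g, t) = t*(1/250) = t/250)
X(R) = (199 + R)/(2*R) (X(R) = (199 + R)/((2*R)) = (199 + R)*(1/(2*R)) = (199 + R)/(2*R))
w(A) = 8 - A
B(-248, -272)/(((46163 - 1926)*(X(136) + w(V(-1))))) = ((1/250)*(-272))/(((46163 - 1926)*((1/2)*(199 + 136)/136 + (8 - (-1)*(-1))))) = -136*1/(44237*((1/2)*(1/136)*335 + (8 - 1*1)))/125 = -136*1/(44237*(335/272 + (8 - 1)))/125 = -136*1/(44237*(335/272 + 7))/125 = -136/(125*(44237*(2239/272))) = -136/(125*99046643/272) = -136/125*272/99046643 = -36992/12380830375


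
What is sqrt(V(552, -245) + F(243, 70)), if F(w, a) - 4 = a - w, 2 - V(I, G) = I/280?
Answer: I*sqrt(206990)/35 ≈ 12.999*I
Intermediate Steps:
V(I, G) = 2 - I/280
F(w, a) = 4 + a - w (F(w, a) = 4 + (a - w) = 4 + a - w)
sqrt(V(552, -245) + F(243, 70)) = sqrt((2 - 1/280*552) + (4 + 70 - 1*243)) = sqrt((2 - 69/35) + (4 + 70 - 243)) = sqrt(1/35 - 169) = sqrt(-5914/35) = I*sqrt(206990)/35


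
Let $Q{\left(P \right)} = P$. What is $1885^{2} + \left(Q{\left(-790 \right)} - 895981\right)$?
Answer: $2656454$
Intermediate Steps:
$1885^{2} + \left(Q{\left(-790 \right)} - 895981\right) = 1885^{2} - 896771 = 3553225 - 896771 = 2656454$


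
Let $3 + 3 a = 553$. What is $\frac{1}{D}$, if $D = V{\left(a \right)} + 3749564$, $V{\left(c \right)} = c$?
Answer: $\frac{3}{11249242} \approx 2.6668 \cdot 10^{-7}$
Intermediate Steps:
$a = \frac{550}{3}$ ($a = -1 + \frac{1}{3} \cdot 553 = -1 + \frac{553}{3} = \frac{550}{3} \approx 183.33$)
$D = \frac{11249242}{3}$ ($D = \frac{550}{3} + 3749564 = \frac{11249242}{3} \approx 3.7497 \cdot 10^{6}$)
$\frac{1}{D} = \frac{1}{\frac{11249242}{3}} = \frac{3}{11249242}$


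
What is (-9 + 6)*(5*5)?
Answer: -75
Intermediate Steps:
(-9 + 6)*(5*5) = -3*25 = -75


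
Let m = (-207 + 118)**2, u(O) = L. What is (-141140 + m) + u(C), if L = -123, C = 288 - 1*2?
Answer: -133342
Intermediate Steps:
C = 286 (C = 288 - 2 = 286)
u(O) = -123
m = 7921 (m = (-89)**2 = 7921)
(-141140 + m) + u(C) = (-141140 + 7921) - 123 = -133219 - 123 = -133342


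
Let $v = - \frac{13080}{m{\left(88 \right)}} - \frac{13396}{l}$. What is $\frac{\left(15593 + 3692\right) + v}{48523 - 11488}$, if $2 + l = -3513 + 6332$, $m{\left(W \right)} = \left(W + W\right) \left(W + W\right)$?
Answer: $\frac{210293196733}{403956447840} \approx 0.52058$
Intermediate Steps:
$m{\left(W \right)} = 4 W^{2}$ ($m{\left(W \right)} = 2 W 2 W = 4 W^{2}$)
$l = 2817$ ($l = -2 + \left(-3513 + 6332\right) = -2 + 2819 = 2817$)
$v = - \frac{56475107}{10907424}$ ($v = - \frac{13080}{4 \cdot 88^{2}} - \frac{13396}{2817} = - \frac{13080}{4 \cdot 7744} - \frac{13396}{2817} = - \frac{13080}{30976} - \frac{13396}{2817} = \left(-13080\right) \frac{1}{30976} - \frac{13396}{2817} = - \frac{1635}{3872} - \frac{13396}{2817} = - \frac{56475107}{10907424} \approx -5.1777$)
$\frac{\left(15593 + 3692\right) + v}{48523 - 11488} = \frac{\left(15593 + 3692\right) - \frac{56475107}{10907424}}{48523 - 11488} = \frac{19285 - \frac{56475107}{10907424}}{37035} = \frac{210293196733}{10907424} \cdot \frac{1}{37035} = \frac{210293196733}{403956447840}$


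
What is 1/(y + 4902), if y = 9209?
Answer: 1/14111 ≈ 7.0867e-5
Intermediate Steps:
1/(y + 4902) = 1/(9209 + 4902) = 1/14111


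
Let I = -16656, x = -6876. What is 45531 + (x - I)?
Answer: 55311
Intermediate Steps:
45531 + (x - I) = 45531 + (-6876 - 1*(-16656)) = 45531 + (-6876 + 16656) = 45531 + 9780 = 55311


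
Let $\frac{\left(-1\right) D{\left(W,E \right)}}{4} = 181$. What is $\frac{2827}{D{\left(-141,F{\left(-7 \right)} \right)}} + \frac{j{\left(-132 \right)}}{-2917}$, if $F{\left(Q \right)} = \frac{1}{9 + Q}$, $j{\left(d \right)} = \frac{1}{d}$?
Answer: $- \frac{136064833}{34846482} \approx -3.9047$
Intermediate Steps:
$D{\left(W,E \right)} = -724$ ($D{\left(W,E \right)} = \left(-4\right) 181 = -724$)
$\frac{2827}{D{\left(-141,F{\left(-7 \right)} \right)}} + \frac{j{\left(-132 \right)}}{-2917} = \frac{2827}{-724} + \frac{1}{\left(-132\right) \left(-2917\right)} = 2827 \left(- \frac{1}{724}\right) - - \frac{1}{385044} = - \frac{2827}{724} + \frac{1}{385044} = - \frac{136064833}{34846482}$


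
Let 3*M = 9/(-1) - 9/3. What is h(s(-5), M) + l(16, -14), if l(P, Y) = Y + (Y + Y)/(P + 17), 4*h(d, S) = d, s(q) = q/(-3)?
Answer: -635/44 ≈ -14.432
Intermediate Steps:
s(q) = -q/3 (s(q) = q*(-1/3) = -q/3)
M = -4 (M = (9/(-1) - 9/3)/3 = (9*(-1) - 9*1/3)/3 = (-9 - 3)/3 = (1/3)*(-12) = -4)
h(d, S) = d/4
l(P, Y) = Y + 2*Y/(17 + P) (l(P, Y) = Y + (2*Y)/(17 + P) = Y + 2*Y/(17 + P))
h(s(-5), M) + l(16, -14) = (-1/3*(-5))/4 - 14*(19 + 16)/(17 + 16) = (1/4)*(5/3) - 14*35/33 = 5/12 - 14*1/33*35 = 5/12 - 490/33 = -635/44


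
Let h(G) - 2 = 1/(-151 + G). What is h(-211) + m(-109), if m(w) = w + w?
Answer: -78193/362 ≈ -216.00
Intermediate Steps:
m(w) = 2*w
h(G) = 2 + 1/(-151 + G)
h(-211) + m(-109) = (-301 + 2*(-211))/(-151 - 211) + 2*(-109) = (-301 - 422)/(-362) - 218 = -1/362*(-723) - 218 = 723/362 - 218 = -78193/362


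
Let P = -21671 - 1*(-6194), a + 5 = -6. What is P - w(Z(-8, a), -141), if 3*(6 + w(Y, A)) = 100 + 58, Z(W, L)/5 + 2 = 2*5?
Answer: -46571/3 ≈ -15524.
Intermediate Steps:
a = -11 (a = -5 - 6 = -11)
Z(W, L) = 40 (Z(W, L) = -10 + 5*(2*5) = -10 + 5*10 = -10 + 50 = 40)
P = -15477 (P = -21671 + 6194 = -15477)
w(Y, A) = 140/3 (w(Y, A) = -6 + (100 + 58)/3 = -6 + (⅓)*158 = -6 + 158/3 = 140/3)
P - w(Z(-8, a), -141) = -15477 - 1*140/3 = -15477 - 140/3 = -46571/3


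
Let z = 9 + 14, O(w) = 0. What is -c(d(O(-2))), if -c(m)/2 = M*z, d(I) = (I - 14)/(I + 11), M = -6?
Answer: -276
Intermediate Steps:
z = 23
d(I) = (-14 + I)/(11 + I)
c(m) = 276 (c(m) = -(-12)*23 = -2*(-138) = 276)
-c(d(O(-2))) = -1*276 = -276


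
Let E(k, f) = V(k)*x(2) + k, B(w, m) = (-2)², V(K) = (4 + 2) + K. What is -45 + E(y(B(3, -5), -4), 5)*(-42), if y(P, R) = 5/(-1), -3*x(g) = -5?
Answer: 95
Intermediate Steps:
V(K) = 6 + K
x(g) = 5/3 (x(g) = -⅓*(-5) = 5/3)
B(w, m) = 4
y(P, R) = -5 (y(P, R) = 5*(-1) = -5)
E(k, f) = 10 + 8*k/3 (E(k, f) = (6 + k)*(5/3) + k = (10 + 5*k/3) + k = 10 + 8*k/3)
-45 + E(y(B(3, -5), -4), 5)*(-42) = -45 + (10 + (8/3)*(-5))*(-42) = -45 + (10 - 40/3)*(-42) = -45 - 10/3*(-42) = -45 + 140 = 95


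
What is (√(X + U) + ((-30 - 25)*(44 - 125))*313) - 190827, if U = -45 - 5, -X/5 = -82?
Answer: 1203588 + 6*√10 ≈ 1.2036e+6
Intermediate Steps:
X = 410 (X = -5*(-82) = 410)
U = -50
(√(X + U) + ((-30 - 25)*(44 - 125))*313) - 190827 = (√(410 - 50) + ((-30 - 25)*(44 - 125))*313) - 190827 = (√360 - 55*(-81)*313) - 190827 = (6*√10 + 4455*313) - 190827 = (6*√10 + 1394415) - 190827 = (1394415 + 6*√10) - 190827 = 1203588 + 6*√10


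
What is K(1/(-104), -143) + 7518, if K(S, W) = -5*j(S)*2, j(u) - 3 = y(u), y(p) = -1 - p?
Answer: 389891/52 ≈ 7497.9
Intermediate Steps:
j(u) = 2 - u (j(u) = 3 + (-1 - u) = 2 - u)
K(S, W) = -20 + 10*S (K(S, W) = -5*(2 - S)*2 = (-10 + 5*S)*2 = -20 + 10*S)
K(1/(-104), -143) + 7518 = (-20 + 10/(-104)) + 7518 = (-20 + 10*(-1/104)) + 7518 = (-20 - 5/52) + 7518 = -1045/52 + 7518 = 389891/52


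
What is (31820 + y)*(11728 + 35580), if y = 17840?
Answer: 2349315280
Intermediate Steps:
(31820 + y)*(11728 + 35580) = (31820 + 17840)*(11728 + 35580) = 49660*47308 = 2349315280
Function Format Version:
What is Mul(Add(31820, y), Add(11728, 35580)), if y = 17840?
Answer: 2349315280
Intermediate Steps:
Mul(Add(31820, y), Add(11728, 35580)) = Mul(Add(31820, 17840), Add(11728, 35580)) = Mul(49660, 47308) = 2349315280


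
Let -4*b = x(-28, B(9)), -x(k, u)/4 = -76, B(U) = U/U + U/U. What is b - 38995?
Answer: -39071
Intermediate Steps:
B(U) = 2 (B(U) = 1 + 1 = 2)
x(k, u) = 304 (x(k, u) = -4*(-76) = 304)
b = -76 (b = -¼*304 = -76)
b - 38995 = -76 - 38995 = -39071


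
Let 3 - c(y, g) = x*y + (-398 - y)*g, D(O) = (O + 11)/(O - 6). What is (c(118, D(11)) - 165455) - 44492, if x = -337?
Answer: -839538/5 ≈ -1.6791e+5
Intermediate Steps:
D(O) = (11 + O)/(-6 + O)
c(y, g) = 3 + 337*y - g*(-398 - y) (c(y, g) = 3 - (-337*y + (-398 - y)*g) = 3 - (-337*y + g*(-398 - y)) = 3 + (337*y - g*(-398 - y)) = 3 + 337*y - g*(-398 - y))
(c(118, D(11)) - 165455) - 44492 = ((3 + 337*118 + 398*((11 + 11)/(-6 + 11)) + ((11 + 11)/(-6 + 11))*118) - 165455) - 44492 = ((3 + 39766 + 398*(22/5) + (22/5)*118) - 165455) - 44492 = ((3 + 39766 + 8756/5 + 2596/5) - 165455) - 44492 = (210197/5 - 165455) - 44492 = -617078/5 - 44492 = -839538/5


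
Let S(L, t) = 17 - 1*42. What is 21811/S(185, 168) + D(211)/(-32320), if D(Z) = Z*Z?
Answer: -141208909/161600 ≈ -873.82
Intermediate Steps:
D(Z) = Z**2
S(L, t) = -25 (S(L, t) = 17 - 42 = -25)
21811/S(185, 168) + D(211)/(-32320) = 21811/(-25) + 211**2/(-32320) = 21811*(-1/25) + 44521*(-1/32320) = -21811/25 - 44521/32320 = -141208909/161600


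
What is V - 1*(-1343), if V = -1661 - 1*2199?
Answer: -2517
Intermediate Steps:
V = -3860 (V = -1661 - 2199 = -3860)
V - 1*(-1343) = -3860 - 1*(-1343) = -3860 + 1343 = -2517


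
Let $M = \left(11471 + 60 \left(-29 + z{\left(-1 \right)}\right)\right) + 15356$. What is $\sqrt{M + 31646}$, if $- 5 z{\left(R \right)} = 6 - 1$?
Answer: $3 \sqrt{6297} \approx 238.06$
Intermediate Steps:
$z{\left(R \right)} = -1$ ($z{\left(R \right)} = - \frac{6 - 1}{5} = \left(- \frac{1}{5}\right) 5 = -1$)
$M = 25027$ ($M = \left(11471 + 60 \left(-29 - 1\right)\right) + 15356 = \left(11471 + 60 \left(-30\right)\right) + 15356 = \left(11471 - 1800\right) + 15356 = 9671 + 15356 = 25027$)
$\sqrt{M + 31646} = \sqrt{25027 + 31646} = \sqrt{56673} = 3 \sqrt{6297}$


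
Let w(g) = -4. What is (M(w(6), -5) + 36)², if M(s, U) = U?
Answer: 961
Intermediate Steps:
(M(w(6), -5) + 36)² = (-5 + 36)² = 31² = 961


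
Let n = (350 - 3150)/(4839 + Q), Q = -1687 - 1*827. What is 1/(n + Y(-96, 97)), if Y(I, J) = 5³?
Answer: 93/11513 ≈ 0.0080778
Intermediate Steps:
Q = -2514 (Q = -1687 - 827 = -2514)
Y(I, J) = 125
n = -112/93 (n = (350 - 3150)/(4839 - 2514) = -2800/2325 = -2800*1/2325 = -112/93 ≈ -1.2043)
1/(n + Y(-96, 97)) = 1/(-112/93 + 125) = 1/(11513/93) = 93/11513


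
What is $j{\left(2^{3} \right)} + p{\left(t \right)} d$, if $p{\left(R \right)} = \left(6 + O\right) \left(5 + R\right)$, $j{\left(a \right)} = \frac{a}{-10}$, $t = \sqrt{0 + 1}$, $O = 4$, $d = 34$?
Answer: $\frac{10196}{5} \approx 2039.2$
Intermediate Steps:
$t = 1$ ($t = \sqrt{1} = 1$)
$j{\left(a \right)} = - \frac{a}{10}$ ($j{\left(a \right)} = a \left(- \frac{1}{10}\right) = - \frac{a}{10}$)
$p{\left(R \right)} = 50 + 10 R$ ($p{\left(R \right)} = \left(6 + 4\right) \left(5 + R\right) = 10 \left(5 + R\right) = 50 + 10 R$)
$j{\left(2^{3} \right)} + p{\left(t \right)} d = - \frac{2^{3}}{10} + \left(50 + 10 \cdot 1\right) 34 = \left(- \frac{1}{10}\right) 8 + \left(50 + 10\right) 34 = - \frac{4}{5} + 60 \cdot 34 = - \frac{4}{5} + 2040 = \frac{10196}{5}$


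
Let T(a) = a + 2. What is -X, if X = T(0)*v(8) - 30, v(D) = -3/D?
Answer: 123/4 ≈ 30.750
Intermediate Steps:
T(a) = 2 + a
X = -123/4 (X = (2 + 0)*(-3/8) - 30 = 2*(-3*1/8) - 30 = 2*(-3/8) - 30 = -3/4 - 30 = -123/4 ≈ -30.750)
-X = -1*(-123/4) = 123/4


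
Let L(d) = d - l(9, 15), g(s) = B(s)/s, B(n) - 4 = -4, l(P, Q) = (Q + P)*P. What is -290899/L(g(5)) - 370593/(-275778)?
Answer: 1487103565/1103112 ≈ 1348.1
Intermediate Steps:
l(P, Q) = P*(P + Q) (l(P, Q) = (P + Q)*P = P*(P + Q))
B(n) = 0 (B(n) = 4 - 4 = 0)
g(s) = 0 (g(s) = 0/s = 0)
L(d) = -216 + d (L(d) = d - 9*(9 + 15) = d - 9*24 = d - 1*216 = d - 216 = -216 + d)
-290899/L(g(5)) - 370593/(-275778) = -290899/(-216 + 0) - 370593/(-275778) = -290899/(-216) - 370593*(-1/275778) = -290899*(-1/216) + 41177/30642 = 290899/216 + 41177/30642 = 1487103565/1103112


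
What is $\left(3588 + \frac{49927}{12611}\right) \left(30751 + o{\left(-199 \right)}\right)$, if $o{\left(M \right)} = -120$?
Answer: $\frac{1387529011045}{12611} \approx 1.1003 \cdot 10^{8}$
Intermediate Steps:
$\left(3588 + \frac{49927}{12611}\right) \left(30751 + o{\left(-199 \right)}\right) = \left(3588 + \frac{49927}{12611}\right) \left(30751 - 120\right) = \left(3588 + 49927 \cdot \frac{1}{12611}\right) 30631 = \left(3588 + \frac{49927}{12611}\right) 30631 = \frac{45298195}{12611} \cdot 30631 = \frac{1387529011045}{12611}$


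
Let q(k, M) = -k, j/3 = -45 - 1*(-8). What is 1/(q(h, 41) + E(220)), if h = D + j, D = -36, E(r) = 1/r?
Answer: 220/32341 ≈ 0.0068025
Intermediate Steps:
j = -111 (j = 3*(-45 - 1*(-8)) = 3*(-45 + 8) = 3*(-37) = -111)
h = -147 (h = -36 - 111 = -147)
1/(q(h, 41) + E(220)) = 1/(-1*(-147) + 1/220) = 1/(147 + 1/220) = 1/(32341/220) = 220/32341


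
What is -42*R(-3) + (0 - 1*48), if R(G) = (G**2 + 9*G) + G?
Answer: 834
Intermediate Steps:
R(G) = G**2 + 10*G
-42*R(-3) + (0 - 1*48) = -(-126)*(10 - 3) + (0 - 1*48) = -(-126)*7 + (0 - 48) = -42*(-21) - 48 = 882 - 48 = 834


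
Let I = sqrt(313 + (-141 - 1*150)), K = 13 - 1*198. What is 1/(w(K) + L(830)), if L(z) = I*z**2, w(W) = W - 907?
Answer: 273/2610207356884 + 172225*sqrt(22)/2610207356884 ≈ 3.0958e-7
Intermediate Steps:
K = -185 (K = 13 - 198 = -185)
w(W) = -907 + W
I = sqrt(22) (I = sqrt(313 + (-141 - 150)) = sqrt(313 - 291) = sqrt(22) ≈ 4.6904)
L(z) = sqrt(22)*z**2
1/(w(K) + L(830)) = 1/((-907 - 185) + sqrt(22)*830**2) = 1/(-1092 + sqrt(22)*688900) = 1/(-1092 + 688900*sqrt(22))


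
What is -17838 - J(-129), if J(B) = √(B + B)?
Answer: -17838 - I*√258 ≈ -17838.0 - 16.062*I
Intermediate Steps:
J(B) = √2*√B (J(B) = √(2*B) = √2*√B)
-17838 - J(-129) = -17838 - √2*√(-129) = -17838 - √2*I*√129 = -17838 - I*√258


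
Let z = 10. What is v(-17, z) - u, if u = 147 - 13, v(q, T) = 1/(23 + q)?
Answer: -803/6 ≈ -133.83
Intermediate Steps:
u = 134
v(-17, z) - u = 1/(23 - 17) - 1*134 = 1/6 - 134 = ⅙ - 134 = -803/6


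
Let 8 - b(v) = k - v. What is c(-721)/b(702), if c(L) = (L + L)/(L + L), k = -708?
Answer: 1/1418 ≈ 0.00070522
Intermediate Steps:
b(v) = 716 + v (b(v) = 8 - (-708 - v) = 8 + (708 + v) = 716 + v)
c(L) = 1 (c(L) = (2*L)/((2*L)) = (2*L)*(1/(2*L)) = 1)
c(-721)/b(702) = 1/(716 + 702) = 1/1418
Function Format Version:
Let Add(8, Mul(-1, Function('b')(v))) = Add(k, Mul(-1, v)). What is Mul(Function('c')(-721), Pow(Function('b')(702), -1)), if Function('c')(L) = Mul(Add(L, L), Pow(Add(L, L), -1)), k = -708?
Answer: Rational(1, 1418) ≈ 0.00070522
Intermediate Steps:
Function('b')(v) = Add(716, v) (Function('b')(v) = Add(8, Mul(-1, Add(-708, Mul(-1, v)))) = Add(8, Add(708, v)) = Add(716, v))
Function('c')(L) = 1 (Function('c')(L) = Mul(Mul(2, L), Pow(Mul(2, L), -1)) = Mul(Mul(2, L), Mul(Rational(1, 2), Pow(L, -1))) = 1)
Mul(Function('c')(-721), Pow(Function('b')(702), -1)) = Mul(1, Pow(Add(716, 702), -1)) = Mul(1, Pow(1418, -1)) = Mul(1, Rational(1, 1418)) = Rational(1, 1418)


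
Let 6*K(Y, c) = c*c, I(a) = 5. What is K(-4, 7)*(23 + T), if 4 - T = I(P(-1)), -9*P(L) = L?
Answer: 539/3 ≈ 179.67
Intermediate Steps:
P(L) = -L/9
K(Y, c) = c²/6 (K(Y, c) = (c*c)/6 = c²/6)
T = -1 (T = 4 - 1*5 = 4 - 5 = -1)
K(-4, 7)*(23 + T) = ((⅙)*7²)*(23 - 1) = ((⅙)*49)*22 = (49/6)*22 = 539/3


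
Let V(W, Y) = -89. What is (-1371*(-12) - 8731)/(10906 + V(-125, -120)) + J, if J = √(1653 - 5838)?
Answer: 7721/10817 + 3*I*√465 ≈ 0.71378 + 64.692*I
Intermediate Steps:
J = 3*I*√465 (J = √(-4185) = 3*I*√465 ≈ 64.692*I)
(-1371*(-12) - 8731)/(10906 + V(-125, -120)) + J = (-1371*(-12) - 8731)/(10906 - 89) + 3*I*√465 = (16452 - 8731)/10817 + 3*I*√465 = 7721*(1/10817) + 3*I*√465 = 7721/10817 + 3*I*√465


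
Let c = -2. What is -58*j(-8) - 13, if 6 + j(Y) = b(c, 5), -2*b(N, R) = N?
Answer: 277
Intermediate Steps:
b(N, R) = -N/2
j(Y) = -5 (j(Y) = -6 - ½*(-2) = -6 + 1 = -5)
-58*j(-8) - 13 = -58*(-5) - 13 = 290 - 13 = 277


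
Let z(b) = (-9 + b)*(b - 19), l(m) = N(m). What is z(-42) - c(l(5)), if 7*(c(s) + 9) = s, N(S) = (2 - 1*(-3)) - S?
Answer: 3120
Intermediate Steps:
N(S) = 5 - S (N(S) = (2 + 3) - S = 5 - S)
l(m) = 5 - m
c(s) = -9 + s/7
z(b) = (-19 + b)*(-9 + b) (z(b) = (-9 + b)*(-19 + b) = (-19 + b)*(-9 + b))
z(-42) - c(l(5)) = (171 + (-42)² - 28*(-42)) - (-9 + (5 - 1*5)/7) = (171 + 1764 + 1176) - (-9 + (5 - 5)/7) = 3111 - (-9 + (⅐)*0) = 3111 - (-9 + 0) = 3111 - 1*(-9) = 3111 + 9 = 3120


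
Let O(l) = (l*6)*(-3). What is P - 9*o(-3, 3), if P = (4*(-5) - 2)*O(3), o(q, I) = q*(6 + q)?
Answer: 1269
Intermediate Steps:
O(l) = -18*l (O(l) = (6*l)*(-3) = -18*l)
P = 1188 (P = (4*(-5) - 2)*(-18*3) = (-20 - 2)*(-54) = -22*(-54) = 1188)
P - 9*o(-3, 3) = 1188 - (-27)*(6 - 3) = 1188 - (-27)*3 = 1188 - 9*(-9) = 1188 + 81 = 1269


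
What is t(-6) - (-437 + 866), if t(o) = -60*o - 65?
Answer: -134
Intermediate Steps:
t(o) = -65 - 60*o
t(-6) - (-437 + 866) = (-65 - 60*(-6)) - (-437 + 866) = (-65 + 360) - 1*429 = 295 - 429 = -134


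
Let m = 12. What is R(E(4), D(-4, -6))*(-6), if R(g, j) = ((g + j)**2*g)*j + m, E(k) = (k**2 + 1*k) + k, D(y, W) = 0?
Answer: -72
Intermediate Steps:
E(k) = k**2 + 2*k (E(k) = (k**2 + k) + k = (k + k**2) + k = k**2 + 2*k)
R(g, j) = 12 + g*j*(g + j)**2 (R(g, j) = ((g + j)**2*g)*j + 12 = (g*(g + j)**2)*j + 12 = g*j*(g + j)**2 + 12 = 12 + g*j*(g + j)**2)
R(E(4), D(-4, -6))*(-6) = (12 + (4*(2 + 4))*0*(4*(2 + 4) + 0)**2)*(-6) = (12 + (4*6)*0*(4*6 + 0)**2)*(-6) = (12 + 24*0*(24 + 0)**2)*(-6) = (12 + 24*0*24**2)*(-6) = (12 + 24*0*576)*(-6) = (12 + 0)*(-6) = 12*(-6) = -72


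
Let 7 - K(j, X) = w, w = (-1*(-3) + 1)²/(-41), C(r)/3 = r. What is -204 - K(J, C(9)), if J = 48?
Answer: -8667/41 ≈ -211.39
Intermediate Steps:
C(r) = 3*r
w = -16/41 (w = (3 + 1)²*(-1/41) = 4²*(-1/41) = 16*(-1/41) = -16/41 ≈ -0.39024)
K(j, X) = 303/41 (K(j, X) = 7 - 1*(-16/41) = 7 + 16/41 = 303/41)
-204 - K(J, C(9)) = -204 - 1*303/41 = -204 - 303/41 = -8667/41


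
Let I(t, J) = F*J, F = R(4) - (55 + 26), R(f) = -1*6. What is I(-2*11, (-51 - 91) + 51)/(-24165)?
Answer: -2639/8055 ≈ -0.32762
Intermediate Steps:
R(f) = -6
F = -87 (F = -6 - (55 + 26) = -6 - 1*81 = -6 - 81 = -87)
I(t, J) = -87*J
I(-2*11, (-51 - 91) + 51)/(-24165) = -87*((-51 - 91) + 51)/(-24165) = -87*(-142 + 51)*(-1/24165) = -87*(-91)*(-1/24165) = 7917*(-1/24165) = -2639/8055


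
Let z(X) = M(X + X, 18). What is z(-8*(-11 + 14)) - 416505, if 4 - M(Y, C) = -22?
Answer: -416479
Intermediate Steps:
M(Y, C) = 26 (M(Y, C) = 4 - 1*(-22) = 4 + 22 = 26)
z(X) = 26
z(-8*(-11 + 14)) - 416505 = 26 - 416505 = -416479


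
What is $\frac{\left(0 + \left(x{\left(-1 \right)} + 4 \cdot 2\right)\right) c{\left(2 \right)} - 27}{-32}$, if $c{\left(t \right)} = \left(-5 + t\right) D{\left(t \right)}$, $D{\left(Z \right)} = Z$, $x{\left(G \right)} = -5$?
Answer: $\frac{45}{32} \approx 1.4063$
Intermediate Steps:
$c{\left(t \right)} = t \left(-5 + t\right)$ ($c{\left(t \right)} = \left(-5 + t\right) t = t \left(-5 + t\right)$)
$\frac{\left(0 + \left(x{\left(-1 \right)} + 4 \cdot 2\right)\right) c{\left(2 \right)} - 27}{-32} = \frac{\left(0 + \left(-5 + 4 \cdot 2\right)\right) 2 \left(-5 + 2\right) - 27}{-32} = \left(\left(0 + \left(-5 + 8\right)\right) 2 \left(-3\right) - 27\right) \left(- \frac{1}{32}\right) = \left(\left(0 + 3\right) \left(-6\right) - 27\right) \left(- \frac{1}{32}\right) = \left(3 \left(-6\right) - 27\right) \left(- \frac{1}{32}\right) = \left(-18 - 27\right) \left(- \frac{1}{32}\right) = \left(-45\right) \left(- \frac{1}{32}\right) = \frac{45}{32}$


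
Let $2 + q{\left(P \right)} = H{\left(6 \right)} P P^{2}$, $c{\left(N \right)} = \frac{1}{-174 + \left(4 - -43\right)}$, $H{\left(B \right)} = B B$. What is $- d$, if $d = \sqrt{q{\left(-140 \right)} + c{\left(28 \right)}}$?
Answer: $- \frac{i \sqrt{1593287168385}}{127} \approx - 9939.0 i$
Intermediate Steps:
$H{\left(B \right)} = B^{2}$
$c{\left(N \right)} = - \frac{1}{127}$ ($c{\left(N \right)} = \frac{1}{-174 + \left(4 + 43\right)} = \frac{1}{-174 + 47} = \frac{1}{-127} = - \frac{1}{127}$)
$q{\left(P \right)} = -2 + 36 P^{3}$ ($q{\left(P \right)} = -2 + 6^{2} P P^{2} = -2 + 36 P P^{2} = -2 + 36 P^{3}$)
$d = \frac{i \sqrt{1593287168385}}{127}$ ($d = \sqrt{\left(-2 + 36 \left(-140\right)^{3}\right) - \frac{1}{127}} = \sqrt{\left(-2 + 36 \left(-2744000\right)\right) - \frac{1}{127}} = \sqrt{\left(-2 - 98784000\right) - \frac{1}{127}} = \sqrt{-98784002 - \frac{1}{127}} = \sqrt{- \frac{12545568255}{127}} = \frac{i \sqrt{1593287168385}}{127} \approx 9939.0 i$)
$- d = - \frac{i \sqrt{1593287168385}}{127}$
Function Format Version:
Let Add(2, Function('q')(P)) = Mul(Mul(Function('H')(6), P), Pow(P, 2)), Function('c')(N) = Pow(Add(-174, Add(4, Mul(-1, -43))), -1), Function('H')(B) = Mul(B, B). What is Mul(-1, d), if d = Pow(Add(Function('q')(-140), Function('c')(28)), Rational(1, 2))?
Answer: Mul(Rational(-1, 127), I, Pow(1593287168385, Rational(1, 2))) ≈ Mul(-9939.0, I)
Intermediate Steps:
Function('H')(B) = Pow(B, 2)
Function('c')(N) = Rational(-1, 127) (Function('c')(N) = Pow(Add(-174, Add(4, 43)), -1) = Pow(Add(-174, 47), -1) = Pow(-127, -1) = Rational(-1, 127))
Function('q')(P) = Add(-2, Mul(36, Pow(P, 3))) (Function('q')(P) = Add(-2, Mul(Mul(Pow(6, 2), P), Pow(P, 2))) = Add(-2, Mul(Mul(36, P), Pow(P, 2))) = Add(-2, Mul(36, Pow(P, 3))))
d = Mul(Rational(1, 127), I, Pow(1593287168385, Rational(1, 2))) (d = Pow(Add(Add(-2, Mul(36, Pow(-140, 3))), Rational(-1, 127)), Rational(1, 2)) = Pow(Add(Add(-2, Mul(36, -2744000)), Rational(-1, 127)), Rational(1, 2)) = Pow(Add(Add(-2, -98784000), Rational(-1, 127)), Rational(1, 2)) = Pow(Add(-98784002, Rational(-1, 127)), Rational(1, 2)) = Pow(Rational(-12545568255, 127), Rational(1, 2)) = Mul(Rational(1, 127), I, Pow(1593287168385, Rational(1, 2))) ≈ Mul(9939.0, I))
Mul(-1, d) = Mul(-1, Mul(Rational(1, 127), I, Pow(1593287168385, Rational(1, 2)))) = Mul(Rational(-1, 127), I, Pow(1593287168385, Rational(1, 2)))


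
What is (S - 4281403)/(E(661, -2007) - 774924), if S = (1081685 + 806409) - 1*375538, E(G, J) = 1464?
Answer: 922949/257820 ≈ 3.5798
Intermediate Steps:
S = 1512556 (S = 1888094 - 375538 = 1512556)
(S - 4281403)/(E(661, -2007) - 774924) = (1512556 - 4281403)/(1464 - 774924) = -2768847/(-773460) = -2768847*(-1/773460) = 922949/257820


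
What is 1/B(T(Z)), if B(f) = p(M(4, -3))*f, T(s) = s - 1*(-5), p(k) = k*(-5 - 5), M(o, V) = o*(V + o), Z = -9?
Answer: 1/160 ≈ 0.0062500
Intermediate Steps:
p(k) = -10*k (p(k) = k*(-10) = -10*k)
T(s) = 5 + s (T(s) = s + 5 = 5 + s)
B(f) = -40*f (B(f) = (-40*(-3 + 4))*f = (-40)*f = (-10*4)*f = -40*f)
1/B(T(Z)) = 1/(-40*(5 - 9)) = 1/(-40*(-4)) = 1/160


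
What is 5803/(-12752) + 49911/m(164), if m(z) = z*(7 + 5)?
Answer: 6510883/261416 ≈ 24.906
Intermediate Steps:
m(z) = 12*z (m(z) = z*12 = 12*z)
5803/(-12752) + 49911/m(164) = 5803/(-12752) + 49911/((12*164)) = 5803*(-1/12752) + 49911/1968 = -5803/12752 + 49911*(1/1968) = -5803/12752 + 16637/656 = 6510883/261416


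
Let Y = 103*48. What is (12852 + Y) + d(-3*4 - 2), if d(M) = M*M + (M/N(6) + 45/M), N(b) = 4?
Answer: 125897/7 ≈ 17985.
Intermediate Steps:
d(M) = M**2 + 45/M + M/4 (d(M) = M*M + (M/4 + 45/M) = M**2 + (M*(1/4) + 45/M) = M**2 + (M/4 + 45/M) = M**2 + (45/M + M/4) = M**2 + 45/M + M/4)
Y = 4944
(12852 + Y) + d(-3*4 - 2) = (12852 + 4944) + ((-3*4 - 2)**2 + 45/(-3*4 - 2) + (-3*4 - 2)/4) = 17796 + ((-12 - 2)**2 + 45/(-12 - 2) + (-12 - 2)/4) = 17796 + ((-14)**2 + 45/(-14) + (1/4)*(-14)) = 17796 + (196 + 45*(-1/14) - 7/2) = 17796 + (196 - 45/14 - 7/2) = 17796 + 1325/7 = 125897/7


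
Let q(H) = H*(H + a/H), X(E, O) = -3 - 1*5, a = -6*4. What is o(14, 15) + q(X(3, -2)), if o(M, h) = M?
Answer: 54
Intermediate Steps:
a = -24
X(E, O) = -8 (X(E, O) = -3 - 5 = -8)
q(H) = H*(H - 24/H)
o(14, 15) + q(X(3, -2)) = 14 + (-24 + (-8)²) = 14 + (-24 + 64) = 14 + 40 = 54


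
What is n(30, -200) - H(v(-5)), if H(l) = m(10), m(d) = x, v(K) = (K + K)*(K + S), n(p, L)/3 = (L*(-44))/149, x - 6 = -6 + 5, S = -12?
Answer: 25655/149 ≈ 172.18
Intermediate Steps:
x = 5 (x = 6 + (-6 + 5) = 6 - 1 = 5)
n(p, L) = -132*L/149 (n(p, L) = 3*((L*(-44))/149) = 3*(-44*L*(1/149)) = 3*(-44*L/149) = -132*L/149)
v(K) = 2*K*(-12 + K) (v(K) = (K + K)*(K - 12) = (2*K)*(-12 + K) = 2*K*(-12 + K))
m(d) = 5
H(l) = 5
n(30, -200) - H(v(-5)) = -132/149*(-200) - 1*5 = 26400/149 - 5 = 25655/149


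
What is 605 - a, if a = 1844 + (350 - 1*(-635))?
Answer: -2224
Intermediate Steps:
a = 2829 (a = 1844 + (350 + 635) = 1844 + 985 = 2829)
605 - a = 605 - 1*2829 = 605 - 2829 = -2224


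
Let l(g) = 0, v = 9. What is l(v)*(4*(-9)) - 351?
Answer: -351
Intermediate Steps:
l(v)*(4*(-9)) - 351 = 0*(4*(-9)) - 351 = 0*(-36) - 351 = 0 - 351 = -351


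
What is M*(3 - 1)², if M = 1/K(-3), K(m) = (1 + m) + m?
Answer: -⅘ ≈ -0.80000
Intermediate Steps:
K(m) = 1 + 2*m
M = -⅕ (M = 1/(1 + 2*(-3)) = 1/(1 - 6) = 1/(-5) = -⅕ ≈ -0.20000)
M*(3 - 1)² = -(3 - 1)²/5 = -⅕*2² = -⅕*4 = -⅘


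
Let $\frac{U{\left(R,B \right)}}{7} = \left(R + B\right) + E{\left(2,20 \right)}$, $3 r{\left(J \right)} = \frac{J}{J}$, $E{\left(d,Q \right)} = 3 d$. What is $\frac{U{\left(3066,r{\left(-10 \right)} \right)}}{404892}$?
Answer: $\frac{64519}{1214676} \approx 0.053116$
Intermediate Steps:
$r{\left(J \right)} = \frac{1}{3}$ ($r{\left(J \right)} = \frac{J \frac{1}{J}}{3} = \frac{1}{3} \cdot 1 = \frac{1}{3}$)
$U{\left(R,B \right)} = 42 + 7 B + 7 R$ ($U{\left(R,B \right)} = 7 \left(\left(R + B\right) + 3 \cdot 2\right) = 7 \left(\left(B + R\right) + 6\right) = 7 \left(6 + B + R\right) = 42 + 7 B + 7 R$)
$\frac{U{\left(3066,r{\left(-10 \right)} \right)}}{404892} = \frac{42 + 7 \cdot \frac{1}{3} + 7 \cdot 3066}{404892} = \left(42 + \frac{7}{3} + 21462\right) \frac{1}{404892} = \frac{64519}{3} \cdot \frac{1}{404892} = \frac{64519}{1214676}$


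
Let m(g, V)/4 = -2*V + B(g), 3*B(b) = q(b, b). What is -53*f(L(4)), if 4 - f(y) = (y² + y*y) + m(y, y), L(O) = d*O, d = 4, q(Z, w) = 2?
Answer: 60844/3 ≈ 20281.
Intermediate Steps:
B(b) = ⅔ (B(b) = (⅓)*2 = ⅔)
m(g, V) = 8/3 - 8*V (m(g, V) = 4*(-2*V + ⅔) = 4*(⅔ - 2*V) = 8/3 - 8*V)
L(O) = 4*O
f(y) = 4/3 - 2*y² + 8*y (f(y) = 4 - ((y² + y*y) + (8/3 - 8*y)) = 4 - ((y² + y²) + (8/3 - 8*y)) = 4 - (2*y² + (8/3 - 8*y)) = 4 - (8/3 - 8*y + 2*y²) = 4 + (-8/3 - 2*y² + 8*y) = 4/3 - 2*y² + 8*y)
-53*f(L(4)) = -53*(4/3 - 2*(4*4)² + 8*(4*4)) = -53*(4/3 - 2*16² + 8*16) = -53*(4/3 - 2*256 + 128) = -53*(4/3 - 512 + 128) = -53*(-1148/3) = 60844/3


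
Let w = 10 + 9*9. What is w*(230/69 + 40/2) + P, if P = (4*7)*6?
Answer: 6874/3 ≈ 2291.3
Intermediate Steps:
w = 91 (w = 10 + 81 = 91)
P = 168 (P = 28*6 = 168)
w*(230/69 + 40/2) + P = 91*(230/69 + 40/2) + 168 = 91*(230*(1/69) + 40*(1/2)) + 168 = 91*(10/3 + 20) + 168 = 91*(70/3) + 168 = 6370/3 + 168 = 6874/3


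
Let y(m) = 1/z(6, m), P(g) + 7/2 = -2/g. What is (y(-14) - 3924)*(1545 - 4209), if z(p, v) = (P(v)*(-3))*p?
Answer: 491314120/47 ≈ 1.0453e+7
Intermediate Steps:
P(g) = -7/2 - 2/g
z(p, v) = p*(21/2 + 6/v) (z(p, v) = ((-7/2 - 2/v)*(-3))*p = (21/2 + 6/v)*p = p*(21/2 + 6/v))
y(m) = 1/(63 + 36/m) (y(m) = 1/((21/2)*6 + 6*6/m) = 1/(63 + 36/m))
(y(-14) - 3924)*(1545 - 4209) = ((⅑)*(-14)/(4 + 7*(-14)) - 3924)*(1545 - 4209) = ((⅑)*(-14)/(4 - 98) - 3924)*(-2664) = ((⅑)*(-14)/(-94) - 3924)*(-2664) = ((⅑)*(-14)*(-1/94) - 3924)*(-2664) = (7/423 - 3924)*(-2664) = -1659845/423*(-2664) = 491314120/47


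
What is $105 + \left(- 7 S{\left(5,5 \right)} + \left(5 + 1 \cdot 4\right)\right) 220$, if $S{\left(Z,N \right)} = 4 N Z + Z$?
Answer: $-159615$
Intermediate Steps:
$S{\left(Z,N \right)} = Z + 4 N Z$ ($S{\left(Z,N \right)} = 4 N Z + Z = Z + 4 N Z$)
$105 + \left(- 7 S{\left(5,5 \right)} + \left(5 + 1 \cdot 4\right)\right) 220 = 105 + \left(- 7 \cdot 5 \left(1 + 4 \cdot 5\right) + \left(5 + 1 \cdot 4\right)\right) 220 = 105 + \left(- 7 \cdot 5 \left(1 + 20\right) + \left(5 + 4\right)\right) 220 = 105 + \left(- 7 \cdot 5 \cdot 21 + 9\right) 220 = 105 + \left(\left(-7\right) 105 + 9\right) 220 = 105 + \left(-735 + 9\right) 220 = 105 - 159720 = -159615$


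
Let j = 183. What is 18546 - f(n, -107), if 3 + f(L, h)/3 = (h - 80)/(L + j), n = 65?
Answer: 4602201/248 ≈ 18557.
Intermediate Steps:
f(L, h) = -9 + 3*(-80 + h)/(183 + L) (f(L, h) = -9 + 3*((h - 80)/(L + 183)) = -9 + 3*((-80 + h)/(183 + L)) = -9 + 3*(-80 + h)/(183 + L))
18546 - f(n, -107) = 18546 - 3*(-629 - 107 - 3*65)/(183 + 65) = 18546 - 3*(-629 - 107 - 195)/248 = 18546 - 3*(-931)/248 = 18546 - 1*(-2793/248) = 18546 + 2793/248 = 4602201/248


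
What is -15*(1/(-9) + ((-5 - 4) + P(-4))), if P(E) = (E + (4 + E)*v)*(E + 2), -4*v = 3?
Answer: 50/3 ≈ 16.667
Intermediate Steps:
v = -¾ (v = -¼*3 = -¾ ≈ -0.75000)
P(E) = (-3 + E/4)*(2 + E) (P(E) = (E + (4 + E)*(-¾))*(E + 2) = (E + (-3 - 3*E/4))*(2 + E) = (-3 + E/4)*(2 + E))
-15*(1/(-9) + ((-5 - 4) + P(-4))) = -15*(1/(-9) + ((-5 - 4) + (-6 - 5/2*(-4) + (¼)*(-4)²))) = -15*(-⅑ + (-9 + (-6 + 10 + (¼)*16))) = -15*(-⅑ + (-9 + (-6 + 10 + 4))) = -15*(-⅑ + (-9 + 8)) = -15*(-⅑ - 1) = -15*(-10/9) = 50/3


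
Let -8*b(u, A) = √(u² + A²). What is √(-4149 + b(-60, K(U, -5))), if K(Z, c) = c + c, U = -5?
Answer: √(-16596 - 5*√37)/2 ≈ 64.472*I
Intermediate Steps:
K(Z, c) = 2*c
b(u, A) = -√(A² + u²)/8 (b(u, A) = -√(u² + A²)/8 = -√(A² + u²)/8)
√(-4149 + b(-60, K(U, -5))) = √(-4149 - √((2*(-5))² + (-60)²)/8) = √(-4149 - √((-10)² + 3600)/8) = √(-4149 - √(100 + 3600)/8) = √(-4149 - 5*√37/4)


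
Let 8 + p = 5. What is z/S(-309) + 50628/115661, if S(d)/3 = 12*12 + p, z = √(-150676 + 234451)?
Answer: 50628/115661 + 5*√3351/423 ≈ 1.1220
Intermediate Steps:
p = -3 (p = -8 + 5 = -3)
z = 5*√3351 (z = √83775 = 5*√3351 ≈ 289.44)
S(d) = 423 (S(d) = 3*(12*12 - 3) = 3*(144 - 3) = 3*141 = 423)
z/S(-309) + 50628/115661 = (5*√3351)/423 + 50628/115661 = (5*√3351)*(1/423) + 50628*(1/115661) = 5*√3351/423 + 50628/115661 = 50628/115661 + 5*√3351/423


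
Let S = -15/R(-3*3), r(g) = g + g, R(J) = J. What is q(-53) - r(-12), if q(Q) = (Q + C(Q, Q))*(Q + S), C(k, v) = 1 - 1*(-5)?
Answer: 7310/3 ≈ 2436.7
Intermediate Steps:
r(g) = 2*g
C(k, v) = 6 (C(k, v) = 1 + 5 = 6)
S = 5/3 (S = -15/((-3*3)) = -15/(-9) = -15*(-⅑) = 5/3 ≈ 1.6667)
q(Q) = (6 + Q)*(5/3 + Q) (q(Q) = (Q + 6)*(Q + 5/3) = (6 + Q)*(5/3 + Q))
q(-53) - r(-12) = (10 + (-53)² + (23/3)*(-53)) - 2*(-12) = (10 + 2809 - 1219/3) - 1*(-24) = 7238/3 + 24 = 7310/3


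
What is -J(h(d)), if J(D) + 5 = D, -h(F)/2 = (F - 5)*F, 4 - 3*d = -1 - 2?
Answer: -67/9 ≈ -7.4444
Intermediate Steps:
d = 7/3 (d = 4/3 - (-1 - 2)/3 = 4/3 - 1/3*(-3) = 4/3 + 1 = 7/3 ≈ 2.3333)
h(F) = -2*F*(-5 + F) (h(F) = -2*(F - 5)*F = -2*(-5 + F)*F = -2*F*(-5 + F))
J(D) = -5 + D
-J(h(d)) = -(-5 + 2*(7/3)*(5 - 1*7/3)) = -(-5 + 2*(7/3)*(5 - 7/3)) = -(-5 + 2*(7/3)*(8/3)) = -(-5 + 112/9) = -1*67/9 = -67/9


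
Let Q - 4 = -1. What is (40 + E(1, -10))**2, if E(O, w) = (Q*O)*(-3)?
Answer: 961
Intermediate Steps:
Q = 3 (Q = 4 - 1 = 3)
E(O, w) = -9*O (E(O, w) = (3*O)*(-3) = -9*O)
(40 + E(1, -10))**2 = (40 - 9*1)**2 = (40 - 9)**2 = 31**2 = 961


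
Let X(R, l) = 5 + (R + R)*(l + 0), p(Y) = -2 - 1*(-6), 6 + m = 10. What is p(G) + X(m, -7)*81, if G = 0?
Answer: -4127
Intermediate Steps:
m = 4 (m = -6 + 10 = 4)
p(Y) = 4 (p(Y) = -2 + 6 = 4)
X(R, l) = 5 + 2*R*l (X(R, l) = 5 + (2*R)*l = 5 + 2*R*l)
p(G) + X(m, -7)*81 = 4 + (5 + 2*4*(-7))*81 = 4 + (5 - 56)*81 = 4 - 51*81 = 4 - 4131 = -4127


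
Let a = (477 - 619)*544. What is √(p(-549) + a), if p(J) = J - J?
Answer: 8*I*√1207 ≈ 277.94*I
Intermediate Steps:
a = -77248 (a = -142*544 = -77248)
p(J) = 0
√(p(-549) + a) = √(0 - 77248) = √(-77248) = 8*I*√1207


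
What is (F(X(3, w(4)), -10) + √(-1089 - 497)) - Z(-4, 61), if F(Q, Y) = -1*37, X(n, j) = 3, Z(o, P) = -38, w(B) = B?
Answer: 1 + I*√1586 ≈ 1.0 + 39.825*I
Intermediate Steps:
F(Q, Y) = -37
(F(X(3, w(4)), -10) + √(-1089 - 497)) - Z(-4, 61) = (-37 + √(-1089 - 497)) - 1*(-38) = (-37 + √(-1586)) + 38 = (-37 + I*√1586) + 38 = 1 + I*√1586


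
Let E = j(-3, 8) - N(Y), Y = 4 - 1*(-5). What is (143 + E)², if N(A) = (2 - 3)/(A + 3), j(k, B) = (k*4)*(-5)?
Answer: 5938969/144 ≈ 41243.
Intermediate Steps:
j(k, B) = -20*k (j(k, B) = (4*k)*(-5) = -20*k)
Y = 9 (Y = 4 + 5 = 9)
N(A) = -1/(3 + A)
E = 721/12 (E = -20*(-3) - (-1)/(3 + 9) = 60 - (-1)/12 = 60 - 1*(-1/12) = 60 + 1/12 = 721/12 ≈ 60.083)
(143 + E)² = (143 + 721/12)² = (2437/12)² = 5938969/144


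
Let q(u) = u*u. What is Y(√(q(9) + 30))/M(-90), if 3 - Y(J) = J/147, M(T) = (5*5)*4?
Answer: 3/100 - √111/14700 ≈ 0.029283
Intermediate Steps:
q(u) = u²
M(T) = 100 (M(T) = 25*4 = 100)
Y(J) = 3 - J/147
Y(√(q(9) + 30))/M(-90) = (3 - √(9² + 30)/147)/100 = (3 - √(81 + 30)/147)*(1/100) = (3 - √111/147)*(1/100) = 3/100 - √111/14700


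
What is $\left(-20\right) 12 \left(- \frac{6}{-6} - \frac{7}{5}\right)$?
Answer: $96$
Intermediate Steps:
$\left(-20\right) 12 \left(- \frac{6}{-6} - \frac{7}{5}\right) = - 240 \left(\left(-6\right) \left(- \frac{1}{6}\right) - \frac{7}{5}\right) = - 240 \left(1 - \frac{7}{5}\right) = \left(-240\right) \left(- \frac{2}{5}\right) = 96$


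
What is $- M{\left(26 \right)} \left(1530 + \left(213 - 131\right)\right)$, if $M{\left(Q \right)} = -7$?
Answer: $11284$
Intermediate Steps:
$- M{\left(26 \right)} \left(1530 + \left(213 - 131\right)\right) = - \left(-7\right) \left(1530 + \left(213 - 131\right)\right) = - \left(-7\right) \left(1530 + 82\right) = - \left(-7\right) 1612 = \left(-1\right) \left(-11284\right) = 11284$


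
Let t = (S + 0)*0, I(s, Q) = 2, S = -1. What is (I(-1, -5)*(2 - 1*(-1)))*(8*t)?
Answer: 0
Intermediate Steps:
t = 0 (t = (-1 + 0)*0 = -1*0 = 0)
(I(-1, -5)*(2 - 1*(-1)))*(8*t) = (2*(2 - 1*(-1)))*(8*0) = (2*(2 + 1))*0 = (2*3)*0 = 6*0 = 0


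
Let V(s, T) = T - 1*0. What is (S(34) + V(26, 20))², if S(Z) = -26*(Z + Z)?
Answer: 3055504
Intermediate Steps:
V(s, T) = T (V(s, T) = T + 0 = T)
S(Z) = -52*Z
(S(34) + V(26, 20))² = (-52*34 + 20)² = (-1768 + 20)² = (-1748)² = 3055504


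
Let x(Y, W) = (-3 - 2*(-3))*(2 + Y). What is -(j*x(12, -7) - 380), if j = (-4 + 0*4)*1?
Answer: 548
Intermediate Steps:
j = -4 (j = (-4 + 0)*1 = -4*1 = -4)
x(Y, W) = 6 + 3*Y (x(Y, W) = (-3 + 6)*(2 + Y) = 3*(2 + Y) = 6 + 3*Y)
-(j*x(12, -7) - 380) = -(-4*(6 + 3*12) - 380) = -(-4*(6 + 36) - 380) = -(-4*42 - 380) = -(-168 - 380) = -1*(-548) = 548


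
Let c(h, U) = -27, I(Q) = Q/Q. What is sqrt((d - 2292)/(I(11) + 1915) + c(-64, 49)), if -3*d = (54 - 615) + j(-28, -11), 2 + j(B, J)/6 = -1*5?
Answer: I*sqrt(25781217)/958 ≈ 5.3001*I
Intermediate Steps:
I(Q) = 1
j(B, J) = -42 (j(B, J) = -12 + 6*(-1*5) = -12 + 6*(-5) = -12 - 30 = -42)
d = 201 (d = -((54 - 615) - 42)/3 = -(-561 - 42)/3 = -1/3*(-603) = 201)
sqrt((d - 2292)/(I(11) + 1915) + c(-64, 49)) = sqrt((201 - 2292)/(1 + 1915) - 27) = sqrt(-2091/1916 - 27) = sqrt(-53823/1916) = I*sqrt(25781217)/958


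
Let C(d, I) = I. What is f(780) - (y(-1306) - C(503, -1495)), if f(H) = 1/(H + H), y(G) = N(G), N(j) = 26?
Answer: -2372759/1560 ≈ -1521.0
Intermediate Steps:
y(G) = 26
f(H) = 1/(2*H)
f(780) - (y(-1306) - C(503, -1495)) = (½)/780 - (26 - 1*(-1495)) = (½)*(1/780) - (26 + 1495) = 1/1560 - 1*1521 = 1/1560 - 1521 = -2372759/1560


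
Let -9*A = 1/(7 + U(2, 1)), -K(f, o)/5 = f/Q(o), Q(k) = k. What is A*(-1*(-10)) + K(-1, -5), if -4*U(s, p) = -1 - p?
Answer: -31/27 ≈ -1.1481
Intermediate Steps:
U(s, p) = ¼ + p/4 (U(s, p) = -(-1 - p)/4 = ¼ + p/4)
K(f, o) = -5*f/o
A = -2/135 (A = -1/(9*(7 + (¼ + (¼)*1))) = -1/(9*(7 + (¼ + ¼))) = -1/(9*(7 + ½)) = -1/(9*15/2) = -⅑*2/15 = -2/135 ≈ -0.014815)
A*(-1*(-10)) + K(-1, -5) = -(-2)*(-10)/135 - 5*(-1)/(-5) = -2/135*10 - 5*(-1)*(-⅕) = -4/27 - 1 = -31/27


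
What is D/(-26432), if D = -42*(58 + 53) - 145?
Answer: 4807/26432 ≈ 0.18186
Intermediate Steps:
D = -4807 (D = -42*111 - 145 = -4662 - 145 = -4807)
D/(-26432) = -4807/(-26432) = -4807*(-1/26432) = 4807/26432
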